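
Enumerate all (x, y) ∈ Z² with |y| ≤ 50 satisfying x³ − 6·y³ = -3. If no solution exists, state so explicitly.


The equation is x³ - 6y³ = -3. For fixed y, x³ = 6·y³ − 3, so a solution requires the RHS to be a perfect cube.
Strategy: iterate y from -50 to 50, compute RHS = 6·y³ − 3, and check whether it is a (positive or negative) perfect cube.
Check small values of y:
  y = 0: RHS = -3 is not a perfect cube.
  y = 1: RHS = 3 is not a perfect cube.
  y = -1: RHS = -9 is not a perfect cube.
  y = 2: RHS = 45 is not a perfect cube.
  y = -2: RHS = -51 is not a perfect cube.
  y = 3: RHS = 159 is not a perfect cube.
  y = -3: RHS = -165 is not a perfect cube.
Continuing the search up to |y| = 50 finds no solutions either.
No (x, y) in the scanned range satisfies the equation.

No integer solutions with |y| ≤ 50.


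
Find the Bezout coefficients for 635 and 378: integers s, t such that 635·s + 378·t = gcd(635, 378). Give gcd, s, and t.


Euclidean algorithm on (635, 378) — divide until remainder is 0:
  635 = 1 · 378 + 257
  378 = 1 · 257 + 121
  257 = 2 · 121 + 15
  121 = 8 · 15 + 1
  15 = 15 · 1 + 0
gcd(635, 378) = 1.
Track Bezout coefficients alongside the remainders: start with r₀ = 635 = a·1 + b·0 (s = 1, t = 0) and r₁ = 378 = a·0 + b·1 (s = 0, t = 1); each new remainder r_{k+1} = r_{k-1} − q_k·r_k inherits s_{k+1} = s_{k-1} − q_k·s_k, t_{k+1} = t_{k-1} − q_k·t_k, so r_k = a·s_k + b·t_k at every step:
  q = 1: r = 257, s = 1 − 1·0 = 1, t = 0 − 1·1 = -1  (check: 635·1 + 378·(-1) = 257)
  q = 1: r = 121, s = 0 − 1·1 = -1, t = 1 − 1·(-1) = 2  (check: 635·(-1) + 378·2 = 121)
  q = 2: r = 15, s = 1 − 2·(-1) = 3, t = -1 − 2·2 = -5  (check: 635·3 + 378·(-5) = 15)
  q = 8: r = 1, s = -1 − 8·3 = -25, t = 2 − 8·(-5) = 42  (check: 635·(-25) + 378·42 = 1)
The row with r = 1 (the gcd) gives the Bezout coefficients s = -25, t = 42.
Result: 635 · (-25) + 378 · (42) = 1.

gcd(635, 378) = 1; s = -25, t = 42 (check: 635·(-25) + 378·42 = 1).


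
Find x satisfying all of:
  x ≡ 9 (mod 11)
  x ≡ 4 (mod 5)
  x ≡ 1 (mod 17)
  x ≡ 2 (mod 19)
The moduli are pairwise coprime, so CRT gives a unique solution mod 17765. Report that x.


Product of moduli M = 11 · 5 · 17 · 19 = 17765.
Merge one congruence at a time:
  Start: x ≡ 9 (mod 11).
  Combine with x ≡ 4 (mod 5); new modulus lcm = 55.
    Write x = 9 + 11·t and substitute into x ≡ 4 (mod 5): 11·t ≡ 4 − 9 = -5 (mod 5).
    Reduce coefficients mod 5: 1·t ≡ 0 (mod 5).
    So t ≡ 0 (mod 5).
    Then x = 9 + 11·0 = 9, valid modulo lcm(11, 5) = 55: x ≡ 9 (mod 55).
  Combine with x ≡ 1 (mod 17); new modulus lcm = 935.
    Write x = 9 + 55·t and substitute into x ≡ 1 (mod 17): 55·t ≡ 1 − 9 = -8 (mod 17).
    Reduce coefficients mod 17: 4·t ≡ 9 (mod 17).
    The inverse of 4 mod 17 is 13 (since 4·13 = 52 = 3·17 + 1), so t ≡ 13·9 = 117 ≡ 15 (mod 17).
    Then x = 9 + 55·15 = 834, valid modulo lcm(55, 17) = 935: x ≡ 834 (mod 935).
  Combine with x ≡ 2 (mod 19); new modulus lcm = 17765.
    Write x = 834 + 935·t and substitute into x ≡ 2 (mod 19): 935·t ≡ 2 − 834 = -832 (mod 19).
    Reduce coefficients mod 19: 4·t ≡ 4 (mod 19).
    The inverse of 4 mod 19 is 5 (since 4·5 = 20 = 1·19 + 1), so t ≡ 5·4 = 20 ≡ 1 (mod 19).
    Then x = 834 + 935·1 = 1769, valid modulo lcm(935, 19) = 17765: x ≡ 1769 (mod 17765).
Verify against each original: 1769 mod 11 = 9, 1769 mod 5 = 4, 1769 mod 17 = 1, 1769 mod 19 = 2.

x ≡ 1769 (mod 17765).


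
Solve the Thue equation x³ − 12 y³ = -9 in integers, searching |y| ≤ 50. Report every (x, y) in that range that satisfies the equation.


The equation is x³ - 12y³ = -9. For fixed y, x³ = 12·y³ − 9, so a solution requires the RHS to be a perfect cube.
Strategy: iterate y from -50 to 50, compute RHS = 12·y³ − 9, and check whether it is a (positive or negative) perfect cube.
Check small values of y:
  y = 0: RHS = -9 is not a perfect cube.
  y = 1: RHS = 3 is not a perfect cube.
  y = -1: RHS = -21 is not a perfect cube.
  y = 2: RHS = 87 is not a perfect cube.
  y = -2: RHS = -105 is not a perfect cube.
  y = 3: RHS = 315 is not a perfect cube.
  y = -3: RHS = -333 is not a perfect cube.
Continuing the search up to |y| = 50 finds no solutions either.
No (x, y) in the scanned range satisfies the equation.

No integer solutions with |y| ≤ 50.


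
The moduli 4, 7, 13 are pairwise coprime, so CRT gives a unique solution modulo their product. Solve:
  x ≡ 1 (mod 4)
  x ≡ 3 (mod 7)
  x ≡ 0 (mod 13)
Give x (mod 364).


Moduli 4, 7, 13 are pairwise coprime; by CRT there is a unique solution modulo M = 4 · 7 · 13 = 364.
Solve pairwise, accumulating the modulus:
  Start with x ≡ 1 (mod 4).
  Combine with x ≡ 3 (mod 7): since gcd(4, 7) = 1, we get a unique residue mod 28.
    Write x = 1 + 4·t and substitute into x ≡ 3 (mod 7): 4·t ≡ 3 − 1 = 2 (mod 7).
    The inverse of 4 mod 7 is 2 (since 4·2 = 8 = 1·7 + 1), so t ≡ 2·2 = 4 ≡ 4 (mod 7).
    Then x = 1 + 4·4 = 17, valid modulo lcm(4, 7) = 28: x ≡ 17 (mod 28).
  Combine with x ≡ 0 (mod 13): since gcd(28, 13) = 1, we get a unique residue mod 364.
    Write x = 17 + 28·t and substitute into x ≡ 0 (mod 13): 28·t ≡ 0 − 17 = -17 (mod 13).
    Reduce coefficients mod 13: 2·t ≡ 9 (mod 13).
    The inverse of 2 mod 13 is 7 (since 2·7 = 14 = 1·13 + 1), so t ≡ 7·9 = 63 ≡ 11 (mod 13).
    Then x = 17 + 28·11 = 325, valid modulo lcm(28, 13) = 364: x ≡ 325 (mod 364).
Verify: 325 mod 4 = 1 ✓, 325 mod 7 = 3 ✓, 325 mod 13 = 0 ✓.

x ≡ 325 (mod 364).


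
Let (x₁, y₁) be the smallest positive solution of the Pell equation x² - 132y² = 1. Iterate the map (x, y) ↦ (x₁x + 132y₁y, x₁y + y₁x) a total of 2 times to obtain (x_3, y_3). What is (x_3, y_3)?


Step 1: Find the fundamental solution (x₁, y₁) of x² - 132y² = 1.
  Expand √132 as a continued fraction. a₀ = ⌊√132⌋ = 11; iterate m_{k+1} = d_k·a_k − m_k, d_{k+1} = (132 − m_{k+1}²)/d_k, a_{k+1} = ⌊(a₀ + m_{k+1})/d_{k+1}⌋ (starting m₀ = 0, d₀ = 1), with convergents p_k = a_k·p_{k-1} + p_{k-2}, q_k = a_k·q_{k-1} + q_{k-2} (p₋₁ = 1, q₋₁ = 0):
  k = 0: a₀ = 11; p₀/q₀ = 11/1; p₀² − 132·q₀² = 121 − 132 = -11.
  k = 1: m = 11, d = 11, a = ⌊(11 + 11)/11⌋ = 2; p/q = (2·11 + 1)/(2·1 + 0) = 23/2; p² − 132·q² = 529 − 528 = 1.
  The first convergent with p² − 132·q² = 1 gives the fundamental solution (x₁, y₁) = (23, 2).
Step 2: Apply the recurrence (x_{n+1}, y_{n+1}) = (x₁x_n + 132y₁y_n, x₁y_n + y₁x_n) repeatedly.
  From (x_1, y_1) = (23, 2): x_2 = 23·23 + 132·2·2 = 1057; y_2 = 23·2 + 2·23 = 92.
  From (x_2, y_2) = (1057, 92): x_3 = 23·1057 + 132·2·92 = 48599; y_3 = 23·92 + 2·1057 = 4230.
Step 3: Verify x_3² - 132·y_3² = 2361862801 - 2361862800 = 1 (should be 1). ✓

(x_1, y_1) = (23, 2); (x_3, y_3) = (48599, 4230).


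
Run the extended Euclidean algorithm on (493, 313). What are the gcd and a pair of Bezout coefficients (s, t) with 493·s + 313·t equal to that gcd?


Euclidean algorithm on (493, 313) — divide until remainder is 0:
  493 = 1 · 313 + 180
  313 = 1 · 180 + 133
  180 = 1 · 133 + 47
  133 = 2 · 47 + 39
  47 = 1 · 39 + 8
  39 = 4 · 8 + 7
  8 = 1 · 7 + 1
  7 = 7 · 1 + 0
gcd(493, 313) = 1.
Track Bezout coefficients alongside the remainders: start with r₀ = 493 = a·1 + b·0 (s = 1, t = 0) and r₁ = 313 = a·0 + b·1 (s = 0, t = 1); each new remainder r_{k+1} = r_{k-1} − q_k·r_k inherits s_{k+1} = s_{k-1} − q_k·s_k, t_{k+1} = t_{k-1} − q_k·t_k, so r_k = a·s_k + b·t_k at every step:
  q = 1: r = 180, s = 1 − 1·0 = 1, t = 0 − 1·1 = -1  (check: 493·1 + 313·(-1) = 180)
  q = 1: r = 133, s = 0 − 1·1 = -1, t = 1 − 1·(-1) = 2  (check: 493·(-1) + 313·2 = 133)
  q = 1: r = 47, s = 1 − 1·(-1) = 2, t = -1 − 1·2 = -3  (check: 493·2 + 313·(-3) = 47)
  q = 2: r = 39, s = -1 − 2·2 = -5, t = 2 − 2·(-3) = 8  (check: 493·(-5) + 313·8 = 39)
  q = 1: r = 8, s = 2 − 1·(-5) = 7, t = -3 − 1·8 = -11  (check: 493·7 + 313·(-11) = 8)
  q = 4: r = 7, s = -5 − 4·7 = -33, t = 8 − 4·(-11) = 52  (check: 493·(-33) + 313·52 = 7)
  q = 1: r = 1, s = 7 − 1·(-33) = 40, t = -11 − 1·52 = -63  (check: 493·40 + 313·(-63) = 1)
The row with r = 1 (the gcd) gives the Bezout coefficients s = 40, t = -63.
Result: 493 · (40) + 313 · (-63) = 1.

gcd(493, 313) = 1; s = 40, t = -63 (check: 493·40 + 313·(-63) = 1).


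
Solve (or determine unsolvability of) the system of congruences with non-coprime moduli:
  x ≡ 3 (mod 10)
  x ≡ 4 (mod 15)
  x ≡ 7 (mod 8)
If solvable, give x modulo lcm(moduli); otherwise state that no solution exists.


Moduli 10, 15, 8 are not pairwise coprime, so CRT works modulo lcm(m_i) when all pairwise compatibility conditions hold.
Pairwise compatibility: gcd(m_i, m_j) must divide a_i - a_j for every pair.
Merge one congruence at a time:
  Start: x ≡ 3 (mod 10).
  Combine with x ≡ 4 (mod 15): gcd(10, 15) = 5, and 4 - 3 = 1 is NOT divisible by 5.
    ⇒ system is inconsistent (no integer solution).

No solution (the system is inconsistent).


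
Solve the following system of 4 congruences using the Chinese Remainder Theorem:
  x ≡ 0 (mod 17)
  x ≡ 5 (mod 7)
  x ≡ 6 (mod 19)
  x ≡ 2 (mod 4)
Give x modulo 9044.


Product of moduli M = 17 · 7 · 19 · 4 = 9044.
Merge one congruence at a time:
  Start: x ≡ 0 (mod 17).
  Combine with x ≡ 5 (mod 7); new modulus lcm = 119.
    Write x = 0 + 17·t and substitute into x ≡ 5 (mod 7): 17·t ≡ 5 − 0 = 5 (mod 7).
    Reduce coefficients mod 7: 3·t ≡ 5 (mod 7).
    The inverse of 3 mod 7 is 5 (since 3·5 = 15 = 2·7 + 1), so t ≡ 5·5 = 25 ≡ 4 (mod 7).
    Then x = 0 + 17·4 = 68, valid modulo lcm(17, 7) = 119: x ≡ 68 (mod 119).
  Combine with x ≡ 6 (mod 19); new modulus lcm = 2261.
    Write x = 68 + 119·t and substitute into x ≡ 6 (mod 19): 119·t ≡ 6 − 68 = -62 (mod 19).
    Reduce coefficients mod 19: 5·t ≡ 14 (mod 19).
    The inverse of 5 mod 19 is 4 (since 5·4 = 20 = 1·19 + 1), so t ≡ 4·14 = 56 ≡ 18 (mod 19).
    Then x = 68 + 119·18 = 2210, valid modulo lcm(119, 19) = 2261: x ≡ 2210 (mod 2261).
  Combine with x ≡ 2 (mod 4); new modulus lcm = 9044.
    Write x = 2210 + 2261·t and substitute into x ≡ 2 (mod 4): 2261·t ≡ 2 − 2210 = -2208 (mod 4).
    Reduce coefficients mod 4: 1·t ≡ 0 (mod 4).
    So t ≡ 0 (mod 4).
    Then x = 2210 + 2261·0 = 2210, valid modulo lcm(2261, 4) = 9044: x ≡ 2210 (mod 9044).
Verify against each original: 2210 mod 17 = 0, 2210 mod 7 = 5, 2210 mod 19 = 6, 2210 mod 4 = 2.

x ≡ 2210 (mod 9044).


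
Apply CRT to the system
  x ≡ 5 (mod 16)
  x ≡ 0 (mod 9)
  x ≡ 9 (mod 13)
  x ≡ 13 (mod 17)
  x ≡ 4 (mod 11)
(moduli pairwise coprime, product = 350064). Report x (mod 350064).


Product of moduli M = 16 · 9 · 13 · 17 · 11 = 350064.
Merge one congruence at a time:
  Start: x ≡ 5 (mod 16).
  Combine with x ≡ 0 (mod 9); new modulus lcm = 144.
    Write x = 5 + 16·t and substitute into x ≡ 0 (mod 9): 16·t ≡ 0 − 5 = -5 (mod 9).
    Reduce coefficients mod 9: 7·t ≡ 4 (mod 9).
    The inverse of 7 mod 9 is 4 (since 7·4 = 28 = 3·9 + 1), so t ≡ 4·4 = 16 ≡ 7 (mod 9).
    Then x = 5 + 16·7 = 117, valid modulo lcm(16, 9) = 144: x ≡ 117 (mod 144).
  Combine with x ≡ 9 (mod 13); new modulus lcm = 1872.
    Write x = 117 + 144·t and substitute into x ≡ 9 (mod 13): 144·t ≡ 9 − 117 = -108 (mod 13).
    Reduce coefficients mod 13: 1·t ≡ 9 (mod 13).
    So t ≡ 9 (mod 13).
    Then x = 117 + 144·9 = 1413, valid modulo lcm(144, 13) = 1872: x ≡ 1413 (mod 1872).
  Combine with x ≡ 13 (mod 17); new modulus lcm = 31824.
    Write x = 1413 + 1872·t and substitute into x ≡ 13 (mod 17): 1872·t ≡ 13 − 1413 = -1400 (mod 17).
    Reduce coefficients mod 17: 2·t ≡ 11 (mod 17).
    The inverse of 2 mod 17 is 9 (since 2·9 = 18 = 1·17 + 1), so t ≡ 9·11 = 99 ≡ 14 (mod 17).
    Then x = 1413 + 1872·14 = 27621, valid modulo lcm(1872, 17) = 31824: x ≡ 27621 (mod 31824).
  Combine with x ≡ 4 (mod 11); new modulus lcm = 350064.
    Write x = 27621 + 31824·t and substitute into x ≡ 4 (mod 11): 31824·t ≡ 4 − 27621 = -27617 (mod 11).
    Reduce coefficients mod 11: 1·t ≡ 4 (mod 11).
    So t ≡ 4 (mod 11).
    Then x = 27621 + 31824·4 = 154917, valid modulo lcm(31824, 11) = 350064: x ≡ 154917 (mod 350064).
Verify against each original: 154917 mod 16 = 5, 154917 mod 9 = 0, 154917 mod 13 = 9, 154917 mod 17 = 13, 154917 mod 11 = 4.

x ≡ 154917 (mod 350064).


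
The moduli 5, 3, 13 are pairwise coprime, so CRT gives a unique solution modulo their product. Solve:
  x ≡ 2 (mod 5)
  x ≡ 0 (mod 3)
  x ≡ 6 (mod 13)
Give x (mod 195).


Moduli 5, 3, 13 are pairwise coprime; by CRT there is a unique solution modulo M = 5 · 3 · 13 = 195.
Solve pairwise, accumulating the modulus:
  Start with x ≡ 2 (mod 5).
  Combine with x ≡ 0 (mod 3): since gcd(5, 3) = 1, we get a unique residue mod 15.
    Write x = 2 + 5·t and substitute into x ≡ 0 (mod 3): 5·t ≡ 0 − 2 = -2 (mod 3).
    Reduce coefficients mod 3: 2·t ≡ 1 (mod 3).
    The inverse of 2 mod 3 is 2 (since 2·2 = 4 = 1·3 + 1), so t ≡ 2·1 = 2 ≡ 2 (mod 3).
    Then x = 2 + 5·2 = 12, valid modulo lcm(5, 3) = 15: x ≡ 12 (mod 15).
  Combine with x ≡ 6 (mod 13): since gcd(15, 13) = 1, we get a unique residue mod 195.
    Write x = 12 + 15·t and substitute into x ≡ 6 (mod 13): 15·t ≡ 6 − 12 = -6 (mod 13).
    Reduce coefficients mod 13: 2·t ≡ 7 (mod 13).
    The inverse of 2 mod 13 is 7 (since 2·7 = 14 = 1·13 + 1), so t ≡ 7·7 = 49 ≡ 10 (mod 13).
    Then x = 12 + 15·10 = 162, valid modulo lcm(15, 13) = 195: x ≡ 162 (mod 195).
Verify: 162 mod 5 = 2 ✓, 162 mod 3 = 0 ✓, 162 mod 13 = 6 ✓.

x ≡ 162 (mod 195).


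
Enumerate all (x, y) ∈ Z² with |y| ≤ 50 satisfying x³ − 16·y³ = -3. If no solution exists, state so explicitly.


The equation is x³ - 16y³ = -3. For fixed y, x³ = 16·y³ − 3, so a solution requires the RHS to be a perfect cube.
Strategy: iterate y from -50 to 50, compute RHS = 16·y³ − 3, and check whether it is a (positive or negative) perfect cube.
Check small values of y:
  y = 0: RHS = -3 is not a perfect cube.
  y = 1: RHS = 13 is not a perfect cube.
  y = -1: RHS = -19 is not a perfect cube.
  y = 2: RHS = 125 = (5)³ ⇒ x = 5 works.
  y = -2: RHS = -131 is not a perfect cube.
  y = 3: RHS = 429 is not a perfect cube.
  y = -3: RHS = -435 is not a perfect cube.
Continuing the search up to |y| = 50 finds no further solutions beyond those listed.
Collected solutions: (5, 2).

Solutions (with |y| ≤ 50): (5, 2).


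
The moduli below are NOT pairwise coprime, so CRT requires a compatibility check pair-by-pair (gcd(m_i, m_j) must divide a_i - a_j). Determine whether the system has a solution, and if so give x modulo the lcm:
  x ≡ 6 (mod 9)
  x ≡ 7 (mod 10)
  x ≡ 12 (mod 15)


Moduli 9, 10, 15 are not pairwise coprime, so CRT works modulo lcm(m_i) when all pairwise compatibility conditions hold.
Pairwise compatibility: gcd(m_i, m_j) must divide a_i - a_j for every pair.
Merge one congruence at a time:
  Start: x ≡ 6 (mod 9).
  Combine with x ≡ 7 (mod 10): gcd(9, 10) = 1; 7 - 6 = 1, which IS divisible by 1, so compatible.
    Write x = 6 + 9·t and substitute into x ≡ 7 (mod 10): 9·t ≡ 7 − 6 = 1 (mod 10).
    The inverse of 9 mod 10 is 9 (since 9·9 = 81 = 8·10 + 1), so t ≡ 9·1 = 9 ≡ 9 (mod 10).
    Then x = 6 + 9·9 = 87, valid modulo lcm(9, 10) = 90: x ≡ 87 (mod 90).
  Combine with x ≡ 12 (mod 15): gcd(90, 15) = 15; 12 - 87 = -75, which IS divisible by 15, so compatible.
    Write x = 87 + 90·t and substitute into x ≡ 12 (mod 15): 90·t ≡ 12 − 87 = -75 (mod 15).
    Divide the congruence (and modulus) by g = 15: 6·t ≡ -5 (mod 1).
    Modulo 1 every t works; take t = 0.
    Then x = 87 + 90·0 = 87, valid modulo lcm(90, 15) = 90: x ≡ 87 (mod 90).
Verify: 87 mod 9 = 6, 87 mod 10 = 7, 87 mod 15 = 12.

x ≡ 87 (mod 90).


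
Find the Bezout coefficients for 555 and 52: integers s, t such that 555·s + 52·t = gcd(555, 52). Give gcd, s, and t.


Euclidean algorithm on (555, 52) — divide until remainder is 0:
  555 = 10 · 52 + 35
  52 = 1 · 35 + 17
  35 = 2 · 17 + 1
  17 = 17 · 1 + 0
gcd(555, 52) = 1.
Track Bezout coefficients alongside the remainders: start with r₀ = 555 = a·1 + b·0 (s = 1, t = 0) and r₁ = 52 = a·0 + b·1 (s = 0, t = 1); each new remainder r_{k+1} = r_{k-1} − q_k·r_k inherits s_{k+1} = s_{k-1} − q_k·s_k, t_{k+1} = t_{k-1} − q_k·t_k, so r_k = a·s_k + b·t_k at every step:
  q = 10: r = 35, s = 1 − 10·0 = 1, t = 0 − 10·1 = -10  (check: 555·1 + 52·(-10) = 35)
  q = 1: r = 17, s = 0 − 1·1 = -1, t = 1 − 1·(-10) = 11  (check: 555·(-1) + 52·11 = 17)
  q = 2: r = 1, s = 1 − 2·(-1) = 3, t = -10 − 2·11 = -32  (check: 555·3 + 52·(-32) = 1)
The row with r = 1 (the gcd) gives the Bezout coefficients s = 3, t = -32.
Result: 555 · (3) + 52 · (-32) = 1.

gcd(555, 52) = 1; s = 3, t = -32 (check: 555·3 + 52·(-32) = 1).


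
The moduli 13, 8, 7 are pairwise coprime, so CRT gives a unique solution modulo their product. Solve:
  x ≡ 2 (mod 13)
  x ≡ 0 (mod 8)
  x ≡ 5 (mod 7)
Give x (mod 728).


Moduli 13, 8, 7 are pairwise coprime; by CRT there is a unique solution modulo M = 13 · 8 · 7 = 728.
Solve pairwise, accumulating the modulus:
  Start with x ≡ 2 (mod 13).
  Combine with x ≡ 0 (mod 8): since gcd(13, 8) = 1, we get a unique residue mod 104.
    Write x = 2 + 13·t and substitute into x ≡ 0 (mod 8): 13·t ≡ 0 − 2 = -2 (mod 8).
    Reduce coefficients mod 8: 5·t ≡ 6 (mod 8).
    The inverse of 5 mod 8 is 5 (since 5·5 = 25 = 3·8 + 1), so t ≡ 5·6 = 30 ≡ 6 (mod 8).
    Then x = 2 + 13·6 = 80, valid modulo lcm(13, 8) = 104: x ≡ 80 (mod 104).
  Combine with x ≡ 5 (mod 7): since gcd(104, 7) = 1, we get a unique residue mod 728.
    Write x = 80 + 104·t and substitute into x ≡ 5 (mod 7): 104·t ≡ 5 − 80 = -75 (mod 7).
    Reduce coefficients mod 7: 6·t ≡ 2 (mod 7).
    The inverse of 6 mod 7 is 6 (since 6·6 = 36 = 5·7 + 1), so t ≡ 6·2 = 12 ≡ 5 (mod 7).
    Then x = 80 + 104·5 = 600, valid modulo lcm(104, 7) = 728: x ≡ 600 (mod 728).
Verify: 600 mod 13 = 2 ✓, 600 mod 8 = 0 ✓, 600 mod 7 = 5 ✓.

x ≡ 600 (mod 728).


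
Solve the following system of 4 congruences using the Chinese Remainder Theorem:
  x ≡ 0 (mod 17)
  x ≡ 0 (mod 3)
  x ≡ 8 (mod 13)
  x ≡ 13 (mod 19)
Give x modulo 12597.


Product of moduli M = 17 · 3 · 13 · 19 = 12597.
Merge one congruence at a time:
  Start: x ≡ 0 (mod 17).
  Combine with x ≡ 0 (mod 3); new modulus lcm = 51.
    Write x = 0 + 17·t and substitute into x ≡ 0 (mod 3): 17·t ≡ 0 − 0 = 0 (mod 3).
    Reduce coefficients mod 3: 2·t ≡ 0 (mod 3).
    The inverse of 2 mod 3 is 2 (since 2·2 = 4 = 1·3 + 1), so t ≡ 2·0 = 0 ≡ 0 (mod 3).
    Then x = 0 + 17·0 = 0, valid modulo lcm(17, 3) = 51: x ≡ 0 (mod 51).
  Combine with x ≡ 8 (mod 13); new modulus lcm = 663.
    Write x = 0 + 51·t and substitute into x ≡ 8 (mod 13): 51·t ≡ 8 − 0 = 8 (mod 13).
    Reduce coefficients mod 13: 12·t ≡ 8 (mod 13).
    The inverse of 12 mod 13 is 12 (since 12·12 = 144 = 11·13 + 1), so t ≡ 12·8 = 96 ≡ 5 (mod 13).
    Then x = 0 + 51·5 = 255, valid modulo lcm(51, 13) = 663: x ≡ 255 (mod 663).
  Combine with x ≡ 13 (mod 19); new modulus lcm = 12597.
    Write x = 255 + 663·t and substitute into x ≡ 13 (mod 19): 663·t ≡ 13 − 255 = -242 (mod 19).
    Reduce coefficients mod 19: 17·t ≡ 5 (mod 19).
    The inverse of 17 mod 19 is 9 (since 17·9 = 153 = 8·19 + 1), so t ≡ 9·5 = 45 ≡ 7 (mod 19).
    Then x = 255 + 663·7 = 4896, valid modulo lcm(663, 19) = 12597: x ≡ 4896 (mod 12597).
Verify against each original: 4896 mod 17 = 0, 4896 mod 3 = 0, 4896 mod 13 = 8, 4896 mod 19 = 13.

x ≡ 4896 (mod 12597).


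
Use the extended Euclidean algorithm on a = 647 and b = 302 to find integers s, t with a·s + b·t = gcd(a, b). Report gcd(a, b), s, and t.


Euclidean algorithm on (647, 302) — divide until remainder is 0:
  647 = 2 · 302 + 43
  302 = 7 · 43 + 1
  43 = 43 · 1 + 0
gcd(647, 302) = 1.
Track Bezout coefficients alongside the remainders: start with r₀ = 647 = a·1 + b·0 (s = 1, t = 0) and r₁ = 302 = a·0 + b·1 (s = 0, t = 1); each new remainder r_{k+1} = r_{k-1} − q_k·r_k inherits s_{k+1} = s_{k-1} − q_k·s_k, t_{k+1} = t_{k-1} − q_k·t_k, so r_k = a·s_k + b·t_k at every step:
  q = 2: r = 43, s = 1 − 2·0 = 1, t = 0 − 2·1 = -2  (check: 647·1 + 302·(-2) = 43)
  q = 7: r = 1, s = 0 − 7·1 = -7, t = 1 − 7·(-2) = 15  (check: 647·(-7) + 302·15 = 1)
The row with r = 1 (the gcd) gives the Bezout coefficients s = -7, t = 15.
Result: 647 · (-7) + 302 · (15) = 1.

gcd(647, 302) = 1; s = -7, t = 15 (check: 647·(-7) + 302·15 = 1).


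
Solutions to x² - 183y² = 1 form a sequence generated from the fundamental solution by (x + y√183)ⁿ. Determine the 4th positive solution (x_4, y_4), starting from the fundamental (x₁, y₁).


Step 1: Find the fundamental solution (x₁, y₁) of x² - 183y² = 1.
  Expand √183 as a continued fraction. a₀ = ⌊√183⌋ = 13; iterate m_{k+1} = d_k·a_k − m_k, d_{k+1} = (183 − m_{k+1}²)/d_k, a_{k+1} = ⌊(a₀ + m_{k+1})/d_{k+1}⌋ (starting m₀ = 0, d₀ = 1), with convergents p_k = a_k·p_{k-1} + p_{k-2}, q_k = a_k·q_{k-1} + q_{k-2} (p₋₁ = 1, q₋₁ = 0):
  k = 0: a₀ = 13; p₀/q₀ = 13/1; p₀² − 183·q₀² = 169 − 183 = -14.
  k = 1: m = 13, d = 14, a = ⌊(13 + 13)/14⌋ = 1; p/q = (1·13 + 1)/(1·1 + 0) = 14/1; p² − 183·q² = 196 − 183 = 13.
  k = 2: m = 1, d = 13, a = ⌊(13 + 1)/13⌋ = 1; p/q = (1·14 + 13)/(1·1 + 1) = 27/2; p² − 183·q² = 729 − 732 = -3.
  k = 3: m = 12, d = 3, a = ⌊(13 + 12)/3⌋ = 8; p/q = (8·27 + 14)/(8·2 + 1) = 230/17; p² − 183·q² = 52900 − 52887 = 13.
  k = 4: m = 12, d = 13, a = ⌊(13 + 12)/13⌋ = 1; p/q = (1·230 + 27)/(1·17 + 2) = 257/19; p² − 183·q² = 66049 − 66063 = -14.
  k = 5: m = 1, d = 14, a = ⌊(13 + 1)/14⌋ = 1; p/q = (1·257 + 230)/(1·19 + 17) = 487/36; p² − 183·q² = 237169 − 237168 = 1.
  The first convergent with p² − 183·q² = 1 gives the fundamental solution (x₁, y₁) = (487, 36).
Step 2: Apply the recurrence (x_{n+1}, y_{n+1}) = (x₁x_n + 183y₁y_n, x₁y_n + y₁x_n) repeatedly.
  From (x_1, y_1) = (487, 36): x_2 = 487·487 + 183·36·36 = 474337; y_2 = 487·36 + 36·487 = 35064.
  From (x_2, y_2) = (474337, 35064): x_3 = 487·474337 + 183·36·35064 = 462003751; y_3 = 487·35064 + 36·474337 = 34152300.
  From (x_3, y_3) = (462003751, 34152300): x_4 = 487·462003751 + 183·36·34152300 = 449991179137; y_4 = 487·34152300 + 36·462003751 = 33264305136.
Step 3: Verify x_4² - 183·y_4² = 202492061301107624064769 - 202492061301107624064768 = 1 (should be 1). ✓

(x_1, y_1) = (487, 36); (x_4, y_4) = (449991179137, 33264305136).


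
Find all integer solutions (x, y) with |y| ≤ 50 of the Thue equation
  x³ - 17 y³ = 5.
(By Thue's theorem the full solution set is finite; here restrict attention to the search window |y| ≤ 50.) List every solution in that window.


The equation is x³ - 17y³ = 5. For fixed y, x³ = 17·y³ + 5, so a solution requires the RHS to be a perfect cube.
Strategy: iterate y from -50 to 50, compute RHS = 17·y³ + 5, and check whether it is a (positive or negative) perfect cube.
Check small values of y:
  y = 0: RHS = 5 is not a perfect cube.
  y = 1: RHS = 22 is not a perfect cube.
  y = -1: RHS = -12 is not a perfect cube.
  y = 2: RHS = 141 is not a perfect cube.
  y = -2: RHS = -131 is not a perfect cube.
  y = 3: RHS = 464 is not a perfect cube.
  y = -3: RHS = -454 is not a perfect cube.
Continuing the search up to |y| = 50 finds no solutions either.
No (x, y) in the scanned range satisfies the equation.

No integer solutions with |y| ≤ 50.


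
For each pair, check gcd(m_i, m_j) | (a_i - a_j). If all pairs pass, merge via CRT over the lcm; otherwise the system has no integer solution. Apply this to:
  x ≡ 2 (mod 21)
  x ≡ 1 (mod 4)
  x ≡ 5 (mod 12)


Moduli 21, 4, 12 are not pairwise coprime, so CRT works modulo lcm(m_i) when all pairwise compatibility conditions hold.
Pairwise compatibility: gcd(m_i, m_j) must divide a_i - a_j for every pair.
Merge one congruence at a time:
  Start: x ≡ 2 (mod 21).
  Combine with x ≡ 1 (mod 4): gcd(21, 4) = 1; 1 - 2 = -1, which IS divisible by 1, so compatible.
    Write x = 2 + 21·t and substitute into x ≡ 1 (mod 4): 21·t ≡ 1 − 2 = -1 (mod 4).
    Reduce coefficients mod 4: 1·t ≡ 3 (mod 4).
    So t ≡ 3 (mod 4).
    Then x = 2 + 21·3 = 65, valid modulo lcm(21, 4) = 84: x ≡ 65 (mod 84).
  Combine with x ≡ 5 (mod 12): gcd(84, 12) = 12; 5 - 65 = -60, which IS divisible by 12, so compatible.
    Write x = 65 + 84·t and substitute into x ≡ 5 (mod 12): 84·t ≡ 5 − 65 = -60 (mod 12).
    Divide the congruence (and modulus) by g = 12: 7·t ≡ -5 (mod 1).
    Modulo 1 every t works; take t = 0.
    Then x = 65 + 84·0 = 65, valid modulo lcm(84, 12) = 84: x ≡ 65 (mod 84).
Verify: 65 mod 21 = 2, 65 mod 4 = 1, 65 mod 12 = 5.

x ≡ 65 (mod 84).


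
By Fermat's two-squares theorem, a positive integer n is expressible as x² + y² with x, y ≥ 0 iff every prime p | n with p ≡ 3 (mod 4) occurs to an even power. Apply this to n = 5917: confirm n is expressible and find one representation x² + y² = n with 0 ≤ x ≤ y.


Step 1: Factor n = 5917 = 61 · 97.
Step 2: Check the mod-4 condition on each prime factor: 61 ≡ 1 (mod 4), exponent 1; 97 ≡ 1 (mod 4), exponent 1.
All primes ≡ 3 (mod 4) appear to even exponent (or don't appear), so by the two-squares theorem n IS expressible as a sum of two squares.
Step 3: Build a representation. Here n = 61 · 97 is a product of primes ≡ 1 (mod 4). Each prime p ≡ 1 (mod 4) is itself a sum of two squares; find a² by testing p − a² for a perfect square:
  61: 61 − 1² = 60, 61 − 2² = 57, 61 − 3² = 52, 61 − 4² = 45, 61 − 5² = 36 = 6² ⇒ 61 = 5² + 6².
  97: 97 − 1² = 96, 97 − 2² = 93, 97 − 3² = 88, 97 − 4² = 81 = 9² ⇒ 97 = 4² + 9².
  Combine using the Brahmagupta–Fibonacci identity (a² + b²)(c² + d²) = (ac − bd)² + (ad + bc)² = (ac + bd)² + (ad − bc)²:
  61 · 97 = 5917: from (5² + 6²)(4² + 9²), take (5·4 − 6·9, 5·9 + 6·4) = (20 − 54, 45 + 24) = (-34, 69); dropping signs (only squares matter) gives (34, 69); check 34² + 69² = 1156 + 4761 = 5917 ✓.
Step 4: Order so x ≤ y and verify: 34² + 69² = 1156 + 4761 = 5917 = n. ✓

n = 5917 = 34² + 69² (one valid representation with x ≤ y).


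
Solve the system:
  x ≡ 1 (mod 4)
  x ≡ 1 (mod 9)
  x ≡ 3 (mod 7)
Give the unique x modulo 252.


Moduli 4, 9, 7 are pairwise coprime; by CRT there is a unique solution modulo M = 4 · 9 · 7 = 252.
Solve pairwise, accumulating the modulus:
  Start with x ≡ 1 (mod 4).
  Combine with x ≡ 1 (mod 9): since gcd(4, 9) = 1, we get a unique residue mod 36.
    Write x = 1 + 4·t and substitute into x ≡ 1 (mod 9): 4·t ≡ 1 − 1 = 0 (mod 9).
    The inverse of 4 mod 9 is 7 (since 4·7 = 28 = 3·9 + 1), so t ≡ 7·0 = 0 ≡ 0 (mod 9).
    Then x = 1 + 4·0 = 1, valid modulo lcm(4, 9) = 36: x ≡ 1 (mod 36).
  Combine with x ≡ 3 (mod 7): since gcd(36, 7) = 1, we get a unique residue mod 252.
    Write x = 1 + 36·t and substitute into x ≡ 3 (mod 7): 36·t ≡ 3 − 1 = 2 (mod 7).
    Reduce coefficients mod 7: 1·t ≡ 2 (mod 7).
    So t ≡ 2 (mod 7).
    Then x = 1 + 36·2 = 73, valid modulo lcm(36, 7) = 252: x ≡ 73 (mod 252).
Verify: 73 mod 4 = 1 ✓, 73 mod 9 = 1 ✓, 73 mod 7 = 3 ✓.

x ≡ 73 (mod 252).


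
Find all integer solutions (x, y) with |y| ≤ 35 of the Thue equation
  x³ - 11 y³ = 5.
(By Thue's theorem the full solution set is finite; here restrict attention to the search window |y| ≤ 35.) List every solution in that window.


The equation is x³ - 11y³ = 5. For fixed y, x³ = 11·y³ + 5, so a solution requires the RHS to be a perfect cube.
Strategy: iterate y from -35 to 35, compute RHS = 11·y³ + 5, and check whether it is a (positive or negative) perfect cube.
Check small values of y:
  y = 0: RHS = 5 is not a perfect cube.
  y = 1: RHS = 16 is not a perfect cube.
  y = -1: RHS = -6 is not a perfect cube.
  y = 2: RHS = 93 is not a perfect cube.
  y = -2: RHS = -83 is not a perfect cube.
  y = 3: RHS = 302 is not a perfect cube.
  y = -3: RHS = -292 is not a perfect cube.
Continuing the search up to |y| = 35 finds no solutions either.
No (x, y) in the scanned range satisfies the equation.

No integer solutions with |y| ≤ 35.


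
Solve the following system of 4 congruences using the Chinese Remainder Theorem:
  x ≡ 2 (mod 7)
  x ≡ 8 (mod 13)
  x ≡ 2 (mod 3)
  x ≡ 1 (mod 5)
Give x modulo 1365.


Product of moduli M = 7 · 13 · 3 · 5 = 1365.
Merge one congruence at a time:
  Start: x ≡ 2 (mod 7).
  Combine with x ≡ 8 (mod 13); new modulus lcm = 91.
    Write x = 2 + 7·t and substitute into x ≡ 8 (mod 13): 7·t ≡ 8 − 2 = 6 (mod 13).
    The inverse of 7 mod 13 is 2 (since 7·2 = 14 = 1·13 + 1), so t ≡ 2·6 = 12 ≡ 12 (mod 13).
    Then x = 2 + 7·12 = 86, valid modulo lcm(7, 13) = 91: x ≡ 86 (mod 91).
  Combine with x ≡ 2 (mod 3); new modulus lcm = 273.
    Write x = 86 + 91·t and substitute into x ≡ 2 (mod 3): 91·t ≡ 2 − 86 = -84 (mod 3).
    Reduce coefficients mod 3: 1·t ≡ 0 (mod 3).
    So t ≡ 0 (mod 3).
    Then x = 86 + 91·0 = 86, valid modulo lcm(91, 3) = 273: x ≡ 86 (mod 273).
  Combine with x ≡ 1 (mod 5); new modulus lcm = 1365.
    Write x = 86 + 273·t and substitute into x ≡ 1 (mod 5): 273·t ≡ 1 − 86 = -85 (mod 5).
    Reduce coefficients mod 5: 3·t ≡ 0 (mod 5).
    The inverse of 3 mod 5 is 2 (since 3·2 = 6 = 1·5 + 1), so t ≡ 2·0 = 0 ≡ 0 (mod 5).
    Then x = 86 + 273·0 = 86, valid modulo lcm(273, 5) = 1365: x ≡ 86 (mod 1365).
Verify against each original: 86 mod 7 = 2, 86 mod 13 = 8, 86 mod 3 = 2, 86 mod 5 = 1.

x ≡ 86 (mod 1365).


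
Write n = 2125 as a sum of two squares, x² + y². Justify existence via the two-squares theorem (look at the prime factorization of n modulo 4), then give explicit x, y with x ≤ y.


Step 1: Factor n = 2125 = 5^3 · 17.
Step 2: Check the mod-4 condition on each prime factor: 5 ≡ 1 (mod 4), exponent 3; 17 ≡ 1 (mod 4), exponent 1.
All primes ≡ 3 (mod 4) appear to even exponent (or don't appear), so by the two-squares theorem n IS expressible as a sum of two squares.
Step 3: Build a representation. Group n = k² · m with k = 5 and m = 5 · 17 = 85 (a product of primes ≡ 1 (mod 4)); a representation of m scales to one of n via (k·x)² + (k·y)² = k²(x² + y²). Each prime p ≡ 1 (mod 4) is itself a sum of two squares; find a² by testing p − a² for a perfect square:
  5: 5 − 1² = 4 = 2² ⇒ 5 = 1² + 2².
  17: 17 − 1² = 16 = 4² ⇒ 17 = 1² + 4².
  Combine using the Brahmagupta–Fibonacci identity (a² + b²)(c² + d²) = (ac − bd)² + (ad + bc)² = (ac + bd)² + (ad − bc)²:
  5 · 17 = 85: from (1² + 2²)(1² + 4²), take (1·1 − 2·4, 1·4 + 2·1) = (1 − 8, 4 + 2) = (-7, 6); dropping signs (only squares matter) gives (7, 6); check 7² + 6² = 49 + 36 = 85 ✓.
  Scale by k = 5: (5·7, 5·6) = (35, 30).
Step 4: Order so x ≤ y and verify: 30² + 35² = 900 + 1225 = 2125 = n. ✓

n = 2125 = 30² + 35² (one valid representation with x ≤ y).


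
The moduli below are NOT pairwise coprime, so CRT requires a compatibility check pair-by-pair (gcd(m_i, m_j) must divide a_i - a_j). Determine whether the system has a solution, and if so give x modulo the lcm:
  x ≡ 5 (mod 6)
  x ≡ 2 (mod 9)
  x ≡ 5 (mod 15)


Moduli 6, 9, 15 are not pairwise coprime, so CRT works modulo lcm(m_i) when all pairwise compatibility conditions hold.
Pairwise compatibility: gcd(m_i, m_j) must divide a_i - a_j for every pair.
Merge one congruence at a time:
  Start: x ≡ 5 (mod 6).
  Combine with x ≡ 2 (mod 9): gcd(6, 9) = 3; 2 - 5 = -3, which IS divisible by 3, so compatible.
    Write x = 5 + 6·t and substitute into x ≡ 2 (mod 9): 6·t ≡ 2 − 5 = -3 (mod 9).
    Divide the congruence (and modulus) by g = 3: 2·t ≡ -1 (mod 3).
    Reduce coefficients mod 3: 2·t ≡ 2 (mod 3).
    The inverse of 2 mod 3 is 2 (since 2·2 = 4 = 1·3 + 1), so t ≡ 2·2 = 4 ≡ 1 (mod 3).
    Then x = 5 + 6·1 = 11, valid modulo lcm(6, 9) = 18: x ≡ 11 (mod 18).
  Combine with x ≡ 5 (mod 15): gcd(18, 15) = 3; 5 - 11 = -6, which IS divisible by 3, so compatible.
    Write x = 11 + 18·t and substitute into x ≡ 5 (mod 15): 18·t ≡ 5 − 11 = -6 (mod 15).
    Divide the congruence (and modulus) by g = 3: 6·t ≡ -2 (mod 5).
    Reduce coefficients mod 5: 1·t ≡ 3 (mod 5).
    So t ≡ 3 (mod 5).
    Then x = 11 + 18·3 = 65, valid modulo lcm(18, 15) = 90: x ≡ 65 (mod 90).
Verify: 65 mod 6 = 5, 65 mod 9 = 2, 65 mod 15 = 5.

x ≡ 65 (mod 90).


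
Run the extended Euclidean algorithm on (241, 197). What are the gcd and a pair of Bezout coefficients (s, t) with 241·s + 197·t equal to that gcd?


Euclidean algorithm on (241, 197) — divide until remainder is 0:
  241 = 1 · 197 + 44
  197 = 4 · 44 + 21
  44 = 2 · 21 + 2
  21 = 10 · 2 + 1
  2 = 2 · 1 + 0
gcd(241, 197) = 1.
Track Bezout coefficients alongside the remainders: start with r₀ = 241 = a·1 + b·0 (s = 1, t = 0) and r₁ = 197 = a·0 + b·1 (s = 0, t = 1); each new remainder r_{k+1} = r_{k-1} − q_k·r_k inherits s_{k+1} = s_{k-1} − q_k·s_k, t_{k+1} = t_{k-1} − q_k·t_k, so r_k = a·s_k + b·t_k at every step:
  q = 1: r = 44, s = 1 − 1·0 = 1, t = 0 − 1·1 = -1  (check: 241·1 + 197·(-1) = 44)
  q = 4: r = 21, s = 0 − 4·1 = -4, t = 1 − 4·(-1) = 5  (check: 241·(-4) + 197·5 = 21)
  q = 2: r = 2, s = 1 − 2·(-4) = 9, t = -1 − 2·5 = -11  (check: 241·9 + 197·(-11) = 2)
  q = 10: r = 1, s = -4 − 10·9 = -94, t = 5 − 10·(-11) = 115  (check: 241·(-94) + 197·115 = 1)
The row with r = 1 (the gcd) gives the Bezout coefficients s = -94, t = 115.
Result: 241 · (-94) + 197 · (115) = 1.

gcd(241, 197) = 1; s = -94, t = 115 (check: 241·(-94) + 197·115 = 1).


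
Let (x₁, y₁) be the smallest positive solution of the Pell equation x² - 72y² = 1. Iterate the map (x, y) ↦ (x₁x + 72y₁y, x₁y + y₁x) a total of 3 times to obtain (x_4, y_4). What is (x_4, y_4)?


Step 1: Find the fundamental solution (x₁, y₁) of x² - 72y² = 1.
  Expand √72 as a continued fraction. a₀ = ⌊√72⌋ = 8; iterate m_{k+1} = d_k·a_k − m_k, d_{k+1} = (72 − m_{k+1}²)/d_k, a_{k+1} = ⌊(a₀ + m_{k+1})/d_{k+1}⌋ (starting m₀ = 0, d₀ = 1), with convergents p_k = a_k·p_{k-1} + p_{k-2}, q_k = a_k·q_{k-1} + q_{k-2} (p₋₁ = 1, q₋₁ = 0):
  k = 0: a₀ = 8; p₀/q₀ = 8/1; p₀² − 72·q₀² = 64 − 72 = -8.
  k = 1: m = 8, d = 8, a = ⌊(8 + 8)/8⌋ = 2; p/q = (2·8 + 1)/(2·1 + 0) = 17/2; p² − 72·q² = 289 − 288 = 1.
  The first convergent with p² − 72·q² = 1 gives the fundamental solution (x₁, y₁) = (17, 2).
Step 2: Apply the recurrence (x_{n+1}, y_{n+1}) = (x₁x_n + 72y₁y_n, x₁y_n + y₁x_n) repeatedly.
  From (x_1, y_1) = (17, 2): x_2 = 17·17 + 72·2·2 = 577; y_2 = 17·2 + 2·17 = 68.
  From (x_2, y_2) = (577, 68): x_3 = 17·577 + 72·2·68 = 19601; y_3 = 17·68 + 2·577 = 2310.
  From (x_3, y_3) = (19601, 2310): x_4 = 17·19601 + 72·2·2310 = 665857; y_4 = 17·2310 + 2·19601 = 78472.
Step 3: Verify x_4² - 72·y_4² = 443365544449 - 443365544448 = 1 (should be 1). ✓

(x_1, y_1) = (17, 2); (x_4, y_4) = (665857, 78472).


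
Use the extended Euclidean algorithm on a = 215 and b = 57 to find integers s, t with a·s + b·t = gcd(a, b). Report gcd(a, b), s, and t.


Euclidean algorithm on (215, 57) — divide until remainder is 0:
  215 = 3 · 57 + 44
  57 = 1 · 44 + 13
  44 = 3 · 13 + 5
  13 = 2 · 5 + 3
  5 = 1 · 3 + 2
  3 = 1 · 2 + 1
  2 = 2 · 1 + 0
gcd(215, 57) = 1.
Track Bezout coefficients alongside the remainders: start with r₀ = 215 = a·1 + b·0 (s = 1, t = 0) and r₁ = 57 = a·0 + b·1 (s = 0, t = 1); each new remainder r_{k+1} = r_{k-1} − q_k·r_k inherits s_{k+1} = s_{k-1} − q_k·s_k, t_{k+1} = t_{k-1} − q_k·t_k, so r_k = a·s_k + b·t_k at every step:
  q = 3: r = 44, s = 1 − 3·0 = 1, t = 0 − 3·1 = -3  (check: 215·1 + 57·(-3) = 44)
  q = 1: r = 13, s = 0 − 1·1 = -1, t = 1 − 1·(-3) = 4  (check: 215·(-1) + 57·4 = 13)
  q = 3: r = 5, s = 1 − 3·(-1) = 4, t = -3 − 3·4 = -15  (check: 215·4 + 57·(-15) = 5)
  q = 2: r = 3, s = -1 − 2·4 = -9, t = 4 − 2·(-15) = 34  (check: 215·(-9) + 57·34 = 3)
  q = 1: r = 2, s = 4 − 1·(-9) = 13, t = -15 − 1·34 = -49  (check: 215·13 + 57·(-49) = 2)
  q = 1: r = 1, s = -9 − 1·13 = -22, t = 34 − 1·(-49) = 83  (check: 215·(-22) + 57·83 = 1)
The row with r = 1 (the gcd) gives the Bezout coefficients s = -22, t = 83.
Result: 215 · (-22) + 57 · (83) = 1.

gcd(215, 57) = 1; s = -22, t = 83 (check: 215·(-22) + 57·83 = 1).


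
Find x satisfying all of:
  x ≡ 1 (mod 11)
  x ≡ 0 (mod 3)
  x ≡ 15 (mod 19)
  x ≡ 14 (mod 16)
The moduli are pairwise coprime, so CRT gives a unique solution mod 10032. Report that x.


Product of moduli M = 11 · 3 · 19 · 16 = 10032.
Merge one congruence at a time:
  Start: x ≡ 1 (mod 11).
  Combine with x ≡ 0 (mod 3); new modulus lcm = 33.
    Write x = 1 + 11·t and substitute into x ≡ 0 (mod 3): 11·t ≡ 0 − 1 = -1 (mod 3).
    Reduce coefficients mod 3: 2·t ≡ 2 (mod 3).
    The inverse of 2 mod 3 is 2 (since 2·2 = 4 = 1·3 + 1), so t ≡ 2·2 = 4 ≡ 1 (mod 3).
    Then x = 1 + 11·1 = 12, valid modulo lcm(11, 3) = 33: x ≡ 12 (mod 33).
  Combine with x ≡ 15 (mod 19); new modulus lcm = 627.
    Write x = 12 + 33·t and substitute into x ≡ 15 (mod 19): 33·t ≡ 15 − 12 = 3 (mod 19).
    Reduce coefficients mod 19: 14·t ≡ 3 (mod 19).
    The inverse of 14 mod 19 is 15 (since 14·15 = 210 = 11·19 + 1), so t ≡ 15·3 = 45 ≡ 7 (mod 19).
    Then x = 12 + 33·7 = 243, valid modulo lcm(33, 19) = 627: x ≡ 243 (mod 627).
  Combine with x ≡ 14 (mod 16); new modulus lcm = 10032.
    Write x = 243 + 627·t and substitute into x ≡ 14 (mod 16): 627·t ≡ 14 − 243 = -229 (mod 16).
    Reduce coefficients mod 16: 3·t ≡ 11 (mod 16).
    The inverse of 3 mod 16 is 11 (since 3·11 = 33 = 2·16 + 1), so t ≡ 11·11 = 121 ≡ 9 (mod 16).
    Then x = 243 + 627·9 = 5886, valid modulo lcm(627, 16) = 10032: x ≡ 5886 (mod 10032).
Verify against each original: 5886 mod 11 = 1, 5886 mod 3 = 0, 5886 mod 19 = 15, 5886 mod 16 = 14.

x ≡ 5886 (mod 10032).


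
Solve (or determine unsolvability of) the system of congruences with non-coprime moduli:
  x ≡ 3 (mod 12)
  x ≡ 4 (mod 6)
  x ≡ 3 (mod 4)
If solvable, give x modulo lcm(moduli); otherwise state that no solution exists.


Moduli 12, 6, 4 are not pairwise coprime, so CRT works modulo lcm(m_i) when all pairwise compatibility conditions hold.
Pairwise compatibility: gcd(m_i, m_j) must divide a_i - a_j for every pair.
Merge one congruence at a time:
  Start: x ≡ 3 (mod 12).
  Combine with x ≡ 4 (mod 6): gcd(12, 6) = 6, and 4 - 3 = 1 is NOT divisible by 6.
    ⇒ system is inconsistent (no integer solution).

No solution (the system is inconsistent).


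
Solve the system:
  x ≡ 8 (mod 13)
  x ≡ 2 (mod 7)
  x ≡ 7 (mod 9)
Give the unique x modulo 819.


Moduli 13, 7, 9 are pairwise coprime; by CRT there is a unique solution modulo M = 13 · 7 · 9 = 819.
Solve pairwise, accumulating the modulus:
  Start with x ≡ 8 (mod 13).
  Combine with x ≡ 2 (mod 7): since gcd(13, 7) = 1, we get a unique residue mod 91.
    Write x = 8 + 13·t and substitute into x ≡ 2 (mod 7): 13·t ≡ 2 − 8 = -6 (mod 7).
    Reduce coefficients mod 7: 6·t ≡ 1 (mod 7).
    The inverse of 6 mod 7 is 6 (since 6·6 = 36 = 5·7 + 1), so t ≡ 6·1 = 6 ≡ 6 (mod 7).
    Then x = 8 + 13·6 = 86, valid modulo lcm(13, 7) = 91: x ≡ 86 (mod 91).
  Combine with x ≡ 7 (mod 9): since gcd(91, 9) = 1, we get a unique residue mod 819.
    Write x = 86 + 91·t and substitute into x ≡ 7 (mod 9): 91·t ≡ 7 − 86 = -79 (mod 9).
    Reduce coefficients mod 9: 1·t ≡ 2 (mod 9).
    So t ≡ 2 (mod 9).
    Then x = 86 + 91·2 = 268, valid modulo lcm(91, 9) = 819: x ≡ 268 (mod 819).
Verify: 268 mod 13 = 8 ✓, 268 mod 7 = 2 ✓, 268 mod 9 = 7 ✓.

x ≡ 268 (mod 819).
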